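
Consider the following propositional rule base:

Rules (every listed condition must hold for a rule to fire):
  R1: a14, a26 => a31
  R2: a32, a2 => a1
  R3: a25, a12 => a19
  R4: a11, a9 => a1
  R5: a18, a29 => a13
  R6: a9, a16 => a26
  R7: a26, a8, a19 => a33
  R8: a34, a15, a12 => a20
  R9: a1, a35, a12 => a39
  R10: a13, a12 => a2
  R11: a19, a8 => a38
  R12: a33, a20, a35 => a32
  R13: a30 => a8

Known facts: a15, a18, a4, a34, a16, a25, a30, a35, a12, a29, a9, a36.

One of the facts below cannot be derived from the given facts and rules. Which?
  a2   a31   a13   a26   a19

a31

Round 1 — R3, R5, R6, R8, R13, derive a19, a13, a26, a20, a8.
Round 2 — R7, R10, R11, derive a33, a2, a38.
Round 3 — R12, derive a32.
Round 4 — R2, derive a1.
Round 5 — R9, derive a39.
Derived: a2 (round 2), a13 (round 1), a19 (round 1), a26 (round 1). a31 never appears in any round.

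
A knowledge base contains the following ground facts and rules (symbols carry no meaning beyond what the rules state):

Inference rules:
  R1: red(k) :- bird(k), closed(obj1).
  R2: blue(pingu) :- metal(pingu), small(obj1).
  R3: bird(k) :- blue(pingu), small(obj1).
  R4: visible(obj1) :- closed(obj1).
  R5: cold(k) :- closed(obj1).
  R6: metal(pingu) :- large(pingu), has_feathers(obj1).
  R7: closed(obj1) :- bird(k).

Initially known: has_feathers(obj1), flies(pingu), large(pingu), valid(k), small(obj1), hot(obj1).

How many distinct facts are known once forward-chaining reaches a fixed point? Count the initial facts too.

Round 1: R6 [metal(pingu) :- large(pingu), has_feathers(obj1).]. New: metal(pingu).
Round 2: R2 [blue(pingu) :- metal(pingu), small(obj1).]. New: blue(pingu).
Round 3: R3 [bird(k) :- blue(pingu), small(obj1).]. New: bird(k).
Round 4: R7 [closed(obj1) :- bird(k).]. New: closed(obj1).
Round 5: R1 [red(k) :- bird(k), closed(obj1).]; R4 [visible(obj1) :- closed(obj1).]; R5 [cold(k) :- closed(obj1).]. New: red(k), visible(obj1), cold(k).
Closure: {bird(k), blue(pingu), closed(obj1), cold(k), flies(pingu), has_feathers(obj1), hot(obj1), large(pingu), metal(pingu), red(k), small(obj1), valid(k), visible(obj1)} — 13 facts.

13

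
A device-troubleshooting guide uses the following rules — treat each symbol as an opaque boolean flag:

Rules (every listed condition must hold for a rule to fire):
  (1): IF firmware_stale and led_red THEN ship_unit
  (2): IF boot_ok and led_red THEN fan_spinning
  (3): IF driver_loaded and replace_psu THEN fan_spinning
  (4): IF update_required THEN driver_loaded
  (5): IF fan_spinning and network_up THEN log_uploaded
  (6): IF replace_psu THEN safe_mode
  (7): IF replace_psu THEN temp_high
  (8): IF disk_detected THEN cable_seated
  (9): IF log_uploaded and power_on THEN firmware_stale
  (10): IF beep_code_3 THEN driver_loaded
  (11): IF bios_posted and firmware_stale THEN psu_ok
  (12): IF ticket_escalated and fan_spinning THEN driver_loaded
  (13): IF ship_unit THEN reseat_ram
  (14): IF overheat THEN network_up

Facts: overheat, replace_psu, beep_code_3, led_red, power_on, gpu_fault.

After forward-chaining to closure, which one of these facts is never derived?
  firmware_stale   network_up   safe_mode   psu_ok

Round 1 — (6), (7), (10), (14), derive safe_mode, temp_high, driver_loaded, network_up.
Round 2 — (3), derive fan_spinning.
Round 3 — (5), derive log_uploaded.
Round 4 — (9), derive firmware_stale.
Round 5 — (1), derive ship_unit.
Round 6 — (13), derive reseat_ram.
Derived: firmware_stale (round 4), safe_mode (round 1), network_up (round 1). psu_ok never appears in any round.

psu_ok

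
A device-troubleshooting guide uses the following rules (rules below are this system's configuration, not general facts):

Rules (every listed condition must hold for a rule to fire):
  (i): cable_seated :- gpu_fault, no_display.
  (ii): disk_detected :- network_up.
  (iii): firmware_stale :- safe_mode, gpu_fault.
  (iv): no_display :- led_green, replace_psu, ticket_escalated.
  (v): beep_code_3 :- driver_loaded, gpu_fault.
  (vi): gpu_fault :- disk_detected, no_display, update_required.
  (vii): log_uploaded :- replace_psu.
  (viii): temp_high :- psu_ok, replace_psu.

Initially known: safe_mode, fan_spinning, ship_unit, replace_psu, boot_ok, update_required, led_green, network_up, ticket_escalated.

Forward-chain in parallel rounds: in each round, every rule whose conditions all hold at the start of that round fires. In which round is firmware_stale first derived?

3

Round 1 fires (ii), (iv), (vii), giving disk_detected, no_display, log_uploaded.
Round 2 fires (vi), giving gpu_fault.
Round 3 fires (i), (iii), giving cable_seated, firmware_stale.
firmware_stale first appears in round 3.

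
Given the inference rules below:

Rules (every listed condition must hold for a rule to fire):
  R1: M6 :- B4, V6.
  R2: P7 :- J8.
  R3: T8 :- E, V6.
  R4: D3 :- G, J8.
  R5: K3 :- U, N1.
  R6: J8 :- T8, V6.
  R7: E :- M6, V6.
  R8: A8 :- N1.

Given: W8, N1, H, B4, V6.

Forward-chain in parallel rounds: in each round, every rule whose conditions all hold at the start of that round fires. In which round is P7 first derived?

5

Round 1 fires R1, R8, giving M6, A8.
Round 2 fires R7, giving E.
Round 3 fires R3, giving T8.
Round 4 fires R6, giving J8.
Round 5 fires R2, giving P7.
P7 first appears in round 5.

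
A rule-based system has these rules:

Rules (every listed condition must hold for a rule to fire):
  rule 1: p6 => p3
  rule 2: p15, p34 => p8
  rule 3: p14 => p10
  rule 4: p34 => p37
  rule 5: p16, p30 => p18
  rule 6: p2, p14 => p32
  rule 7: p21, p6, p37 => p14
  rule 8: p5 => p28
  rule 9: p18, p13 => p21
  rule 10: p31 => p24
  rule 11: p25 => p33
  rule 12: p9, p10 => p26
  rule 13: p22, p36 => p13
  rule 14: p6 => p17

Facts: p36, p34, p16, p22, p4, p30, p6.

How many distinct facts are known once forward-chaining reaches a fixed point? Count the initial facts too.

15

[1] rule 1 [p6 => p3]; rule 4 [p34 => p37]; rule 5 [p16, p30 => p18]; rule 13 [p22, p36 => p13]; rule 14 [p6 => p17]. ⇒ new: p3, p37, p18, p13, p17.
[2] rule 9 [p18, p13 => p21]. ⇒ new: p21.
[3] rule 7 [p21, p6, p37 => p14]. ⇒ new: p14.
[4] rule 3 [p14 => p10]. ⇒ new: p10.
Closure: {p10, p13, p14, p16, p17, p18, p21, p22, p3, p30, p34, p36, p37, p4, p6} — 15 facts.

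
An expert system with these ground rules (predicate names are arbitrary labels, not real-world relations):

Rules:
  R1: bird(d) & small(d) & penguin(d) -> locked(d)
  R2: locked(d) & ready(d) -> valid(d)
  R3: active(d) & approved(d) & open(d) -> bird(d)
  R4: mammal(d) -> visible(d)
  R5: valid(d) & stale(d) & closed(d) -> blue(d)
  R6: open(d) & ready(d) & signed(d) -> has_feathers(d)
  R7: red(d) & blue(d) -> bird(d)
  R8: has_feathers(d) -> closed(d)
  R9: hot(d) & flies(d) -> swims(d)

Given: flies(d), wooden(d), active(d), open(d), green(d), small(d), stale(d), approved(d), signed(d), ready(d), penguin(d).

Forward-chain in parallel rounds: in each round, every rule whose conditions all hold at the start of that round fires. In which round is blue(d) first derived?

Round 1: R3 [active(d) & approved(d) & open(d) -> bird(d)]; R6 [open(d) & ready(d) & signed(d) -> has_feathers(d)]. New: bird(d), has_feathers(d).
Round 2: R1 [bird(d) & small(d) & penguin(d) -> locked(d)]; R8 [has_feathers(d) -> closed(d)]. New: locked(d), closed(d).
Round 3: R2 [locked(d) & ready(d) -> valid(d)]. New: valid(d).
Round 4: R5 [valid(d) & stale(d) & closed(d) -> blue(d)]. New: blue(d).
blue(d) first appears in round 4.

4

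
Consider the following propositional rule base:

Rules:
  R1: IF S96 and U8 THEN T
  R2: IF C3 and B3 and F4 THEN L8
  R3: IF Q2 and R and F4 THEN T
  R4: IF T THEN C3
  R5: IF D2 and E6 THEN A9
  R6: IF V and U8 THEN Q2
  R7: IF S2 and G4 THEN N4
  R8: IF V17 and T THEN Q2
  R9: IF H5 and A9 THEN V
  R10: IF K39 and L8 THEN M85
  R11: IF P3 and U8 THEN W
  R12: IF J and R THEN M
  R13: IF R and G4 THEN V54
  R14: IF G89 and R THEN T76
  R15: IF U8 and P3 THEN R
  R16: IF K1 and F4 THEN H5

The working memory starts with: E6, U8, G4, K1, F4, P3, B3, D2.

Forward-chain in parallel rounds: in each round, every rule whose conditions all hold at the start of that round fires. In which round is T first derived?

[1] R5 [IF D2 and E6 THEN A9]; R11 [IF P3 and U8 THEN W]; R15 [IF U8 and P3 THEN R]; R16 [IF K1 and F4 THEN H5]. ⇒ new: A9, W, R, H5.
[2] R9 [IF H5 and A9 THEN V]; R13 [IF R and G4 THEN V54]. ⇒ new: V, V54.
[3] R6 [IF V and U8 THEN Q2]. ⇒ new: Q2.
[4] R3 [IF Q2 and R and F4 THEN T]. ⇒ new: T.
T first appears in round 4.

4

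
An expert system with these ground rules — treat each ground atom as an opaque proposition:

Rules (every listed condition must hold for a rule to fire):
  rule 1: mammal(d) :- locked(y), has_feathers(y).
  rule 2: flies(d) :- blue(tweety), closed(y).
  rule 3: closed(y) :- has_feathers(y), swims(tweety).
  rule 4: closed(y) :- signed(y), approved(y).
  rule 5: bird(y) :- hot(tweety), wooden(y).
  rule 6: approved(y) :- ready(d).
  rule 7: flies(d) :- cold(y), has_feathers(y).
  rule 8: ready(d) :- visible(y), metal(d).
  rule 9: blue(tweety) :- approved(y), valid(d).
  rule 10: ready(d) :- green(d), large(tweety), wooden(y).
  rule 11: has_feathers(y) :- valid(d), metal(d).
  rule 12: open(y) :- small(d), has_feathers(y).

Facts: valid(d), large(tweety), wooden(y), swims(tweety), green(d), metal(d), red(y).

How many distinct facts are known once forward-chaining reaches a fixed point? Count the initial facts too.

13

Round 1 fires rule 10, rule 11, giving ready(d), has_feathers(y).
Round 2 fires rule 3, rule 6, giving closed(y), approved(y).
Round 3 fires rule 9, giving blue(tweety).
Round 4 fires rule 2, giving flies(d).
Closure: {approved(y), blue(tweety), closed(y), flies(d), green(d), has_feathers(y), large(tweety), metal(d), ready(d), red(y), swims(tweety), valid(d), wooden(y)} — 13 facts.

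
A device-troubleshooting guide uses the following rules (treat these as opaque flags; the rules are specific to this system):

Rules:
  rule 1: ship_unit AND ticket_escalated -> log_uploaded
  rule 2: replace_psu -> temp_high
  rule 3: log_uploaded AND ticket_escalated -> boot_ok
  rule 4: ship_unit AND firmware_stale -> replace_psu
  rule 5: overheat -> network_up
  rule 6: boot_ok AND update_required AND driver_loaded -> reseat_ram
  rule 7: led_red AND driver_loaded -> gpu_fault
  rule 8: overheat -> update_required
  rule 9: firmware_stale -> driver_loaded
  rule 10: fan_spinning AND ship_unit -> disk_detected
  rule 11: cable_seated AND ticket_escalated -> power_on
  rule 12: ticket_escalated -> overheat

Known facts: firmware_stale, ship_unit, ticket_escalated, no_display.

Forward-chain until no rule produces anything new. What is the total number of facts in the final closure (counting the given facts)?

13

[1] rule 1 [ship_unit AND ticket_escalated -> log_uploaded]; rule 4 [ship_unit AND firmware_stale -> replace_psu]; rule 9 [firmware_stale -> driver_loaded]; rule 12 [ticket_escalated -> overheat]. ⇒ new: log_uploaded, replace_psu, driver_loaded, overheat.
[2] rule 2 [replace_psu -> temp_high]; rule 3 [log_uploaded AND ticket_escalated -> boot_ok]; rule 5 [overheat -> network_up]; rule 8 [overheat -> update_required]. ⇒ new: temp_high, boot_ok, network_up, update_required.
[3] rule 6 [boot_ok AND update_required AND driver_loaded -> reseat_ram]. ⇒ new: reseat_ram.
Closure: {boot_ok, driver_loaded, firmware_stale, log_uploaded, network_up, no_display, overheat, replace_psu, reseat_ram, ship_unit, temp_high, ticket_escalated, update_required} — 13 facts.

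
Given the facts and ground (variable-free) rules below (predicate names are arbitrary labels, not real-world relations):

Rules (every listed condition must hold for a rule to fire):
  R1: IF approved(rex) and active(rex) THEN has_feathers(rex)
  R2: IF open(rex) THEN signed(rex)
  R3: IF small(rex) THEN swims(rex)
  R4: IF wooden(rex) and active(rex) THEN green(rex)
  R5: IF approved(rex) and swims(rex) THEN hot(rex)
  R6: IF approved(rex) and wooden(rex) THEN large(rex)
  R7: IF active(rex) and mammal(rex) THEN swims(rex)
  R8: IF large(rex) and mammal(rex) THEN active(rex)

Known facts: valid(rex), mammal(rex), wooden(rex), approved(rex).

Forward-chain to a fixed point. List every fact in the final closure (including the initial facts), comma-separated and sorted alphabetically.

active(rex), approved(rex), green(rex), has_feathers(rex), hot(rex), large(rex), mammal(rex), swims(rex), valid(rex), wooden(rex)

Round 1 fires R6, giving large(rex).
Round 2 fires R8, giving active(rex).
Round 3 fires R1, R4, R7, giving has_feathers(rex), green(rex), swims(rex).
Round 4 fires R5, giving hot(rex).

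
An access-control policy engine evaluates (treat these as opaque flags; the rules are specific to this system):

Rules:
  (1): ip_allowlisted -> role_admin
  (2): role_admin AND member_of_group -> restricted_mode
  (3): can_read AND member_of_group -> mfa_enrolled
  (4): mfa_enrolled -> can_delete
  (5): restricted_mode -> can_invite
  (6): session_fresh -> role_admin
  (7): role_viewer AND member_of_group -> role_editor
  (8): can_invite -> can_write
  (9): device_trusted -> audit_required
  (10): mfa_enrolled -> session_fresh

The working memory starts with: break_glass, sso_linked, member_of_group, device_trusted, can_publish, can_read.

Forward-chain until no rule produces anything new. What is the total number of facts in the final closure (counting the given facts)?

Round 1: (3) [can_read AND member_of_group -> mfa_enrolled]; (9) [device_trusted -> audit_required]. New: mfa_enrolled, audit_required.
Round 2: (4) [mfa_enrolled -> can_delete]; (10) [mfa_enrolled -> session_fresh]. New: can_delete, session_fresh.
Round 3: (6) [session_fresh -> role_admin]. New: role_admin.
Round 4: (2) [role_admin AND member_of_group -> restricted_mode]. New: restricted_mode.
Round 5: (5) [restricted_mode -> can_invite]. New: can_invite.
Round 6: (8) [can_invite -> can_write]. New: can_write.
Closure: {audit_required, break_glass, can_delete, can_invite, can_publish, can_read, can_write, device_trusted, member_of_group, mfa_enrolled, restricted_mode, role_admin, session_fresh, sso_linked} — 14 facts.

14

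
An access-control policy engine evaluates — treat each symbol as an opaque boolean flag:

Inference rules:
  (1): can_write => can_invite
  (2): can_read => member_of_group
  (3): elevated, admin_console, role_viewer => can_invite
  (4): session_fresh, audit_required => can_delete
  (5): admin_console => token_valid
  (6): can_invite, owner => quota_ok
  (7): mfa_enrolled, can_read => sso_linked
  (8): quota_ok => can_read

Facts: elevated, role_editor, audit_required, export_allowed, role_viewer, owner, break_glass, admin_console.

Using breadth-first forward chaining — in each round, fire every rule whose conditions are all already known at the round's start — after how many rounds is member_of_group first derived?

4

Round 1: (3) [elevated, admin_console, role_viewer => can_invite]; (5) [admin_console => token_valid]. Adds can_invite, token_valid.
Round 2: (6) [can_invite, owner => quota_ok]. Adds quota_ok.
Round 3: (8) [quota_ok => can_read]. Adds can_read.
Round 4: (2) [can_read => member_of_group]. Adds member_of_group.
member_of_group first appears in round 4.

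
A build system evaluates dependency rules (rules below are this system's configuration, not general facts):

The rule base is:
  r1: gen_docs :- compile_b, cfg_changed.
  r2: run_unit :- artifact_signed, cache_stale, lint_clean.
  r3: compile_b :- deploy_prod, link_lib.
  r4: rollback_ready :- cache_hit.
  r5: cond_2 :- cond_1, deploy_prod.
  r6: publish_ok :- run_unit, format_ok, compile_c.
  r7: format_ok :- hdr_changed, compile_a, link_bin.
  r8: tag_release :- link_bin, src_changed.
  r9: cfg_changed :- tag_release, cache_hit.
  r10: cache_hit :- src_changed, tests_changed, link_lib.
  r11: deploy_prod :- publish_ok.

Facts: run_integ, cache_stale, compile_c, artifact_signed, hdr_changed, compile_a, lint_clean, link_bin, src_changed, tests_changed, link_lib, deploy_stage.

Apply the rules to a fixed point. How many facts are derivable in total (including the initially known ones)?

[1] r2 [run_unit :- artifact_signed, cache_stale, lint_clean.]; r7 [format_ok :- hdr_changed, compile_a, link_bin.]; r8 [tag_release :- link_bin, src_changed.]; r10 [cache_hit :- src_changed, tests_changed, link_lib.]. ⇒ new: run_unit, format_ok, tag_release, cache_hit.
[2] r4 [rollback_ready :- cache_hit.]; r6 [publish_ok :- run_unit, format_ok, compile_c.]; r9 [cfg_changed :- tag_release, cache_hit.]. ⇒ new: rollback_ready, publish_ok, cfg_changed.
[3] r11 [deploy_prod :- publish_ok.]. ⇒ new: deploy_prod.
[4] r3 [compile_b :- deploy_prod, link_lib.]. ⇒ new: compile_b.
[5] r1 [gen_docs :- compile_b, cfg_changed.]. ⇒ new: gen_docs.
Closure: {artifact_signed, cache_hit, cache_stale, cfg_changed, compile_a, compile_b, compile_c, deploy_prod, deploy_stage, format_ok, gen_docs, hdr_changed, link_bin, link_lib, lint_clean, publish_ok, rollback_ready, run_integ, run_unit, src_changed, tag_release, tests_changed} — 22 facts.

22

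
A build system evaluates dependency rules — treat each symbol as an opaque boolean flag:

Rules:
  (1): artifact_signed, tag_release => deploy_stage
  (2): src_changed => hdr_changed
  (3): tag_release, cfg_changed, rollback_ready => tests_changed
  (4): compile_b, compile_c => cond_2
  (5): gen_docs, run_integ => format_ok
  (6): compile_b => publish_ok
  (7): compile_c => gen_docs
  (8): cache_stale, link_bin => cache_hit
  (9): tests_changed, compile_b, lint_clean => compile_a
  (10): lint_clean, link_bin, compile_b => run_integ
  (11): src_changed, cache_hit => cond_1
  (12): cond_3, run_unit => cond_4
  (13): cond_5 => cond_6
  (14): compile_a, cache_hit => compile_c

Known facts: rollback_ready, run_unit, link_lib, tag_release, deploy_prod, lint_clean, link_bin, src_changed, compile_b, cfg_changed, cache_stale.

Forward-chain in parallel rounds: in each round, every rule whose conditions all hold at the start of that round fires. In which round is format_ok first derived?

5

Round 1 — (2), (3), (6), (8), (10), derive hdr_changed, tests_changed, publish_ok, cache_hit, run_integ.
Round 2 — (9), (11), derive compile_a, cond_1.
Round 3 — (14), derive compile_c.
Round 4 — (4), (7), derive cond_2, gen_docs.
Round 5 — (5), derive format_ok.
format_ok first appears in round 5.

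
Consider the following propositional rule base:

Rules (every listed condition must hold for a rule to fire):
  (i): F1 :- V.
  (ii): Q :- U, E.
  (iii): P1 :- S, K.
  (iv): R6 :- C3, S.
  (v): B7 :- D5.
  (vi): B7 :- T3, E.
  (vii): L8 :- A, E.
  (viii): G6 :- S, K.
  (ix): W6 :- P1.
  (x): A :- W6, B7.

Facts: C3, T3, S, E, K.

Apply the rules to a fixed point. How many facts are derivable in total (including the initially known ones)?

Round 1 — (iii), (iv), (vi), (viii), derive P1, R6, B7, G6.
Round 2 — (ix), derive W6.
Round 3 — (x), derive A.
Round 4 — (vii), derive L8.
Closure: {A, B7, C3, E, G6, K, L8, P1, R6, S, T3, W6} — 12 facts.

12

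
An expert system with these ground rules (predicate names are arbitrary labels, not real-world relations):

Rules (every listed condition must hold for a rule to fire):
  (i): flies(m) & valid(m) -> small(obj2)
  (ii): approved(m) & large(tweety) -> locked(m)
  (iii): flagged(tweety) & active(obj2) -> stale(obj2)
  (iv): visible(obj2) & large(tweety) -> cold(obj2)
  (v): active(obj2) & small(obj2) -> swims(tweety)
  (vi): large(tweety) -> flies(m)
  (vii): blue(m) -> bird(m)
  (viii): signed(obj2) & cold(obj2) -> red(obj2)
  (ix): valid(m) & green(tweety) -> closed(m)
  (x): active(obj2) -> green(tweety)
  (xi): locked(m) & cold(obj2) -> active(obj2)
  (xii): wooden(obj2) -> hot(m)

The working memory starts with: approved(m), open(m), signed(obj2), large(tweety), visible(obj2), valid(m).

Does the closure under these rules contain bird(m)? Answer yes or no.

Round 1 fires (ii), (iv), (vi), giving locked(m), cold(obj2), flies(m).
Round 2 fires (i), (viii), (xi), giving small(obj2), red(obj2), active(obj2).
Round 3 fires (v), (x), giving swims(tweety), green(tweety).
Round 4 fires (ix), giving closed(m).
Fixed point reached. bird(m) is concluded only by (vii); (vii) needs blue(m) (never derived).

no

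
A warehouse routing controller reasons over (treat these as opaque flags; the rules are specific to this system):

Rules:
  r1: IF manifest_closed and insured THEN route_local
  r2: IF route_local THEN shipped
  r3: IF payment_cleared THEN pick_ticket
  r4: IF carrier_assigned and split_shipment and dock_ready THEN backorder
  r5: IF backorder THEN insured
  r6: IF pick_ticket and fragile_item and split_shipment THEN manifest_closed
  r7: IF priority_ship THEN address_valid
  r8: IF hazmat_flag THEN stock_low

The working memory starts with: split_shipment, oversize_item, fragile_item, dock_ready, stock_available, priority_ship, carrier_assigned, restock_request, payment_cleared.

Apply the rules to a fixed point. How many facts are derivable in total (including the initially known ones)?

16

Round 1: r3 [IF payment_cleared THEN pick_ticket]; r4 [IF carrier_assigned and split_shipment and dock_ready THEN backorder]; r7 [IF priority_ship THEN address_valid]. Adds pick_ticket, backorder, address_valid.
Round 2: r5 [IF backorder THEN insured]; r6 [IF pick_ticket and fragile_item and split_shipment THEN manifest_closed]. Adds insured, manifest_closed.
Round 3: r1 [IF manifest_closed and insured THEN route_local]. Adds route_local.
Round 4: r2 [IF route_local THEN shipped]. Adds shipped.
Closure: {address_valid, backorder, carrier_assigned, dock_ready, fragile_item, insured, manifest_closed, oversize_item, payment_cleared, pick_ticket, priority_ship, restock_request, route_local, shipped, split_shipment, stock_available} — 16 facts.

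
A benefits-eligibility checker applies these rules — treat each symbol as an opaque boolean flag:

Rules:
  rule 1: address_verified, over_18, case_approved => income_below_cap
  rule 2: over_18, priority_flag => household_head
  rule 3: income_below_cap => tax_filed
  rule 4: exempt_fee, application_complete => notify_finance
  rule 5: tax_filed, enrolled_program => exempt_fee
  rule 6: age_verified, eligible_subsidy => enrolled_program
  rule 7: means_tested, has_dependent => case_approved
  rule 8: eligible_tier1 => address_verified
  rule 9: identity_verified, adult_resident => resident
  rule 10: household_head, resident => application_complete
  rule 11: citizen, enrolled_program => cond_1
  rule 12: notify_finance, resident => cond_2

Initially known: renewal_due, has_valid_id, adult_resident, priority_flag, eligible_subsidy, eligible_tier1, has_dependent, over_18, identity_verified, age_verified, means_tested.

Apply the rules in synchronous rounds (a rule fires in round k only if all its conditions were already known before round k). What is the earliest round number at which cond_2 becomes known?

[1] rule 2 [over_18, priority_flag => household_head]; rule 6 [age_verified, eligible_subsidy => enrolled_program]; rule 7 [means_tested, has_dependent => case_approved]; rule 8 [eligible_tier1 => address_verified]; rule 9 [identity_verified, adult_resident => resident]. ⇒ new: household_head, enrolled_program, case_approved, address_verified, resident.
[2] rule 1 [address_verified, over_18, case_approved => income_below_cap]; rule 10 [household_head, resident => application_complete]. ⇒ new: income_below_cap, application_complete.
[3] rule 3 [income_below_cap => tax_filed]. ⇒ new: tax_filed.
[4] rule 5 [tax_filed, enrolled_program => exempt_fee]. ⇒ new: exempt_fee.
[5] rule 4 [exempt_fee, application_complete => notify_finance]. ⇒ new: notify_finance.
[6] rule 12 [notify_finance, resident => cond_2]. ⇒ new: cond_2.
cond_2 first appears in round 6.

6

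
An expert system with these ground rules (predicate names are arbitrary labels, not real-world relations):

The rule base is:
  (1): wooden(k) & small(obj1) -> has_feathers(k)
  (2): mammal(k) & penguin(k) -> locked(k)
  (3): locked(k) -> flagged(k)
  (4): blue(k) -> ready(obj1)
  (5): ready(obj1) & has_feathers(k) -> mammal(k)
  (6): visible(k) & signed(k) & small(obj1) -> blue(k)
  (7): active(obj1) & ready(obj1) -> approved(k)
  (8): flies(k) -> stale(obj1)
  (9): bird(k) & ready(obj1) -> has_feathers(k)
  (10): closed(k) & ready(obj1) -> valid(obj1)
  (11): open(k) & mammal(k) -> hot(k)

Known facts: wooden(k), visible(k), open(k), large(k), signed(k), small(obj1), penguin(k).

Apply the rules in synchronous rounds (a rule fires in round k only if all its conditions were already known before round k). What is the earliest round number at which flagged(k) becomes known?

5

Round 1: (1) [wooden(k) & small(obj1) -> has_feathers(k)]; (6) [visible(k) & signed(k) & small(obj1) -> blue(k)]. Adds has_feathers(k), blue(k).
Round 2: (4) [blue(k) -> ready(obj1)]. Adds ready(obj1).
Round 3: (5) [ready(obj1) & has_feathers(k) -> mammal(k)]. Adds mammal(k).
Round 4: (2) [mammal(k) & penguin(k) -> locked(k)]; (11) [open(k) & mammal(k) -> hot(k)]. Adds locked(k), hot(k).
Round 5: (3) [locked(k) -> flagged(k)]. Adds flagged(k).
flagged(k) first appears in round 5.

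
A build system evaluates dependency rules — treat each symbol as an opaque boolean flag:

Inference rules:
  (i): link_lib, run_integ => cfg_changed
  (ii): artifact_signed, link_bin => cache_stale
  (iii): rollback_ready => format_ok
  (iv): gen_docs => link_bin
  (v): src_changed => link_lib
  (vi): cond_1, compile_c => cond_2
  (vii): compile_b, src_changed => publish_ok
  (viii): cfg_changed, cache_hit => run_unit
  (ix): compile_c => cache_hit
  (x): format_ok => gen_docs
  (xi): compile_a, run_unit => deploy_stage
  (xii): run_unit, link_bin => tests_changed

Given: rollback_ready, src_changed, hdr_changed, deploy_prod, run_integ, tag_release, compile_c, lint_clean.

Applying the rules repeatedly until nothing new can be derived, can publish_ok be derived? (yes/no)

no

Round 1 fires (iii), (v), (ix), giving format_ok, link_lib, cache_hit.
Round 2 fires (i), (x), giving cfg_changed, gen_docs.
Round 3 fires (iv), (viii), giving link_bin, run_unit.
Round 4 fires (xii), giving tests_changed.
Fixed point reached. publish_ok is concluded only by (vii); (vii) needs compile_b (never derived).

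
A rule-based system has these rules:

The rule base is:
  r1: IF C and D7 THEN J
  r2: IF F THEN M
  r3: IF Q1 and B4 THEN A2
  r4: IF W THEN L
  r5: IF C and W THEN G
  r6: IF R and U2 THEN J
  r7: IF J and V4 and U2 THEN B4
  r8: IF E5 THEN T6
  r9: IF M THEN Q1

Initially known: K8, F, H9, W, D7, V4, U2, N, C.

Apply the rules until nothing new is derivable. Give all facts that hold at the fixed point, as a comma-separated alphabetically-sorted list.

A2, B4, C, D7, F, G, H9, J, K8, L, M, N, Q1, U2, V4, W

Round 1 — r1, r2, r4, r5, derive J, M, L, G.
Round 2 — r7, r9, derive B4, Q1.
Round 3 — r3, derive A2.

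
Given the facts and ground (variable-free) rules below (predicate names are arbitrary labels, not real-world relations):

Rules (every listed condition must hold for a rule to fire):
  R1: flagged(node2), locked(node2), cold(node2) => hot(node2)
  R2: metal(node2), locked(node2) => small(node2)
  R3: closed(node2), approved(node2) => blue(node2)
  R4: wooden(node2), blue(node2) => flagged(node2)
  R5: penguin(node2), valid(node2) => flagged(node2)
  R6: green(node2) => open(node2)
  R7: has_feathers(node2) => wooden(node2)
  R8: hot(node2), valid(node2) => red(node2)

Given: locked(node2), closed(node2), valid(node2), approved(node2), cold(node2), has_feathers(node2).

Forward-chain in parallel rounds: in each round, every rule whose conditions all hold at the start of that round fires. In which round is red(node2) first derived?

4

Round 1 — R3, R7, derive blue(node2), wooden(node2).
Round 2 — R4, derive flagged(node2).
Round 3 — R1, derive hot(node2).
Round 4 — R8, derive red(node2).
red(node2) first appears in round 4.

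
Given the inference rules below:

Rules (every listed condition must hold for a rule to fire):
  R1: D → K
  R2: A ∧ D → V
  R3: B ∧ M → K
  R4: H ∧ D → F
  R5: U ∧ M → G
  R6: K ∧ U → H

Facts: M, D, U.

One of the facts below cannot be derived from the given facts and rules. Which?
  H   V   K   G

V

Round 1 — R1, R5, derive K, G.
Round 2 — R6, derive H.
Round 3 — R4, derive F.
Derived: H (round 2), G (round 1), K (round 1). V never appears in any round.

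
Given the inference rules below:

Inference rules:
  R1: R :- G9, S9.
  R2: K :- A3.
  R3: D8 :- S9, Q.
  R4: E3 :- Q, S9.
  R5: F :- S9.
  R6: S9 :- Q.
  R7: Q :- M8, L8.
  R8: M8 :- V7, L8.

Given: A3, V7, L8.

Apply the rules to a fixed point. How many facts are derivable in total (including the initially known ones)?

Round 1 fires R2, R8, giving K, M8.
Round 2 fires R7, giving Q.
Round 3 fires R6, giving S9.
Round 4 fires R3, R4, R5, giving D8, E3, F.
Closure: {A3, D8, E3, F, K, L8, M8, Q, S9, V7} — 10 facts.

10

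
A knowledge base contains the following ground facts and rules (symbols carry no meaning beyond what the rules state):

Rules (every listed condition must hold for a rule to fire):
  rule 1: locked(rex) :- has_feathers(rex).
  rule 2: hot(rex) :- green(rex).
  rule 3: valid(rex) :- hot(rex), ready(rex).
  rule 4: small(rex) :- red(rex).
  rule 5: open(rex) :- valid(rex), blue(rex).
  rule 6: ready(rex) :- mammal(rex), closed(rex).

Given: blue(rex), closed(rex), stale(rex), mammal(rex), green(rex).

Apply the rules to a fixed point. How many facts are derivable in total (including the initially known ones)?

Round 1: rule 2 [hot(rex) :- green(rex).]; rule 6 [ready(rex) :- mammal(rex), closed(rex).]. New: hot(rex), ready(rex).
Round 2: rule 3 [valid(rex) :- hot(rex), ready(rex).]. New: valid(rex).
Round 3: rule 5 [open(rex) :- valid(rex), blue(rex).]. New: open(rex).
Closure: {blue(rex), closed(rex), green(rex), hot(rex), mammal(rex), open(rex), ready(rex), stale(rex), valid(rex)} — 9 facts.

9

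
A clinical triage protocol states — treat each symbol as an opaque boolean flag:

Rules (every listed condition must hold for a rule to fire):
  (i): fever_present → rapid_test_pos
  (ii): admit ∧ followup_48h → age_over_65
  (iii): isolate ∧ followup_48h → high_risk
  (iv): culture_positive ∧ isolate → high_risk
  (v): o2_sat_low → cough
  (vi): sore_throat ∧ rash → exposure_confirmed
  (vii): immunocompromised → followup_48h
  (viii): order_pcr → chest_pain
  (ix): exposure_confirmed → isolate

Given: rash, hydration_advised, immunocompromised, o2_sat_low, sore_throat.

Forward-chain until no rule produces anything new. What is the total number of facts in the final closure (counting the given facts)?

10

Round 1: (v) [o2_sat_low → cough]; (vi) [sore_throat ∧ rash → exposure_confirmed]; (vii) [immunocompromised → followup_48h]. New: cough, exposure_confirmed, followup_48h.
Round 2: (ix) [exposure_confirmed → isolate]. New: isolate.
Round 3: (iii) [isolate ∧ followup_48h → high_risk]. New: high_risk.
Closure: {cough, exposure_confirmed, followup_48h, high_risk, hydration_advised, immunocompromised, isolate, o2_sat_low, rash, sore_throat} — 10 facts.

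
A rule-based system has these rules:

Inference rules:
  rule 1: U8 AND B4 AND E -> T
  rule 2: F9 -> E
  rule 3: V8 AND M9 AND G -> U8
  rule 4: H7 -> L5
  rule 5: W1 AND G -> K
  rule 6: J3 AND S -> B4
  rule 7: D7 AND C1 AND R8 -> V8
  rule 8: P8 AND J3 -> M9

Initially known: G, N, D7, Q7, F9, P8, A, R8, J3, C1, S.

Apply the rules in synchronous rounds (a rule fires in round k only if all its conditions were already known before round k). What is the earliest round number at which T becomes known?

[1] rule 2 [F9 -> E]; rule 6 [J3 AND S -> B4]; rule 7 [D7 AND C1 AND R8 -> V8]; rule 8 [P8 AND J3 -> M9]. ⇒ new: E, B4, V8, M9.
[2] rule 3 [V8 AND M9 AND G -> U8]. ⇒ new: U8.
[3] rule 1 [U8 AND B4 AND E -> T]. ⇒ new: T.
T first appears in round 3.

3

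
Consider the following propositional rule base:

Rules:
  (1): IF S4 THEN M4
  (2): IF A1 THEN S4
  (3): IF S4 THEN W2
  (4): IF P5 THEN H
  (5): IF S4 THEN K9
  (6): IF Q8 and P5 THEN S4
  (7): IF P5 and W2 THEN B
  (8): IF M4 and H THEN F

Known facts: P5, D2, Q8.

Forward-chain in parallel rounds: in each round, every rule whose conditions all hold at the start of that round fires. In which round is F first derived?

Round 1 fires (4), (6), giving H, S4.
Round 2 fires (1), (3), (5), giving M4, W2, K9.
Round 3 fires (7), (8), giving B, F.
F first appears in round 3.

3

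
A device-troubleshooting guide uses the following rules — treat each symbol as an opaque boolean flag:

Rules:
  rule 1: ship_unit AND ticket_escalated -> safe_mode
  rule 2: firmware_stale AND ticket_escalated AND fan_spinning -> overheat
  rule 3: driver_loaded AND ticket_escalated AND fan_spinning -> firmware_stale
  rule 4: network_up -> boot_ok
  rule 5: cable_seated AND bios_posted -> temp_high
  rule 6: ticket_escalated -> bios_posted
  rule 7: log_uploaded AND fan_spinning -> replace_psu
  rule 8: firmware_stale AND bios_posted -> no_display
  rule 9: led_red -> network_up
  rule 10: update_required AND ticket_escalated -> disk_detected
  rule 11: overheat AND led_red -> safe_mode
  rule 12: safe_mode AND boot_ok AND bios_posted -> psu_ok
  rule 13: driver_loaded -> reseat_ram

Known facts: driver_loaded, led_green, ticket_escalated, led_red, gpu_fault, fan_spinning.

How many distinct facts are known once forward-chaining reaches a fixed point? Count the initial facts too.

Round 1: rule 3 [driver_loaded AND ticket_escalated AND fan_spinning -> firmware_stale]; rule 6 [ticket_escalated -> bios_posted]; rule 9 [led_red -> network_up]; rule 13 [driver_loaded -> reseat_ram]. Adds firmware_stale, bios_posted, network_up, reseat_ram.
Round 2: rule 2 [firmware_stale AND ticket_escalated AND fan_spinning -> overheat]; rule 4 [network_up -> boot_ok]; rule 8 [firmware_stale AND bios_posted -> no_display]. Adds overheat, boot_ok, no_display.
Round 3: rule 11 [overheat AND led_red -> safe_mode]. Adds safe_mode.
Round 4: rule 12 [safe_mode AND boot_ok AND bios_posted -> psu_ok]. Adds psu_ok.
Closure: {bios_posted, boot_ok, driver_loaded, fan_spinning, firmware_stale, gpu_fault, led_green, led_red, network_up, no_display, overheat, psu_ok, reseat_ram, safe_mode, ticket_escalated} — 15 facts.

15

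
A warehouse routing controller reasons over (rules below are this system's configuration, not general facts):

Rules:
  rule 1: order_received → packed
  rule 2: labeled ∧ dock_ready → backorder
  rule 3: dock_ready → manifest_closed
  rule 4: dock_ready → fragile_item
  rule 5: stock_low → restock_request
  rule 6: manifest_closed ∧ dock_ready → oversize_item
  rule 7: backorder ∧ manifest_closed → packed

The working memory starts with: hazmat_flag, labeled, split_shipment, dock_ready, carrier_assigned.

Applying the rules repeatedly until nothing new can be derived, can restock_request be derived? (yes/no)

Round 1 fires rule 2, rule 3, rule 4, giving backorder, manifest_closed, fragile_item.
Round 2 fires rule 6, rule 7, giving oversize_item, packed.
Fixed point reached. restock_request is concluded only by rule 5; rule 5 needs stock_low (never derived).

no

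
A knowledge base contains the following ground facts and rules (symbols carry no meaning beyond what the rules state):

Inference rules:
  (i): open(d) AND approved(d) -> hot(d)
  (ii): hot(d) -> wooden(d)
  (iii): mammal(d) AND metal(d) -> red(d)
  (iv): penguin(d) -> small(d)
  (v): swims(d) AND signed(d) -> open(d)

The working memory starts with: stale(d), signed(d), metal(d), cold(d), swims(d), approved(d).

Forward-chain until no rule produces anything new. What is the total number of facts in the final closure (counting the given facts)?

9

Round 1: (v) [swims(d) AND signed(d) -> open(d)]. Adds open(d).
Round 2: (i) [open(d) AND approved(d) -> hot(d)]. Adds hot(d).
Round 3: (ii) [hot(d) -> wooden(d)]. Adds wooden(d).
Closure: {approved(d), cold(d), hot(d), metal(d), open(d), signed(d), stale(d), swims(d), wooden(d)} — 9 facts.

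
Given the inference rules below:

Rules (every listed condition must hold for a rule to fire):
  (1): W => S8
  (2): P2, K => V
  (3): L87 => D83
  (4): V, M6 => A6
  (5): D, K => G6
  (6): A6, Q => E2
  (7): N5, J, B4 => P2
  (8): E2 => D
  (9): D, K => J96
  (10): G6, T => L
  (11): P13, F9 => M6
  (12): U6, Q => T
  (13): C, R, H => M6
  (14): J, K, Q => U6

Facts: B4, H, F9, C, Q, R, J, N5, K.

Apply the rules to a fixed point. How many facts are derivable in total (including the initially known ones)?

Round 1 fires (7), (13), (14), giving P2, M6, U6.
Round 2 fires (2), (12), giving V, T.
Round 3 fires (4), giving A6.
Round 4 fires (6), giving E2.
Round 5 fires (8), giving D.
Round 6 fires (5), (9), giving G6, J96.
Round 7 fires (10), giving L.
Closure: {A6, B4, C, D, E2, F9, G6, H, J, J96, K, L, M6, N5, P2, Q, R, T, U6, V} — 20 facts.

20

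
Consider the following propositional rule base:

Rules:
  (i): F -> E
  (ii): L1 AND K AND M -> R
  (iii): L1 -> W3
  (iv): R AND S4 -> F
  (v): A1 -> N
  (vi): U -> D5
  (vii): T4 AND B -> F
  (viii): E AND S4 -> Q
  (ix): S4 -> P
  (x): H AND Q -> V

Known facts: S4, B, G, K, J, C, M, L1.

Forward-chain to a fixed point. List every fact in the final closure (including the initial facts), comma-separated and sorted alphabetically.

B, C, E, F, G, J, K, L1, M, P, Q, R, S4, W3

Round 1: (ii) [L1 AND K AND M -> R]; (iii) [L1 -> W3]; (ix) [S4 -> P]. New: R, W3, P.
Round 2: (iv) [R AND S4 -> F]. New: F.
Round 3: (i) [F -> E]. New: E.
Round 4: (viii) [E AND S4 -> Q]. New: Q.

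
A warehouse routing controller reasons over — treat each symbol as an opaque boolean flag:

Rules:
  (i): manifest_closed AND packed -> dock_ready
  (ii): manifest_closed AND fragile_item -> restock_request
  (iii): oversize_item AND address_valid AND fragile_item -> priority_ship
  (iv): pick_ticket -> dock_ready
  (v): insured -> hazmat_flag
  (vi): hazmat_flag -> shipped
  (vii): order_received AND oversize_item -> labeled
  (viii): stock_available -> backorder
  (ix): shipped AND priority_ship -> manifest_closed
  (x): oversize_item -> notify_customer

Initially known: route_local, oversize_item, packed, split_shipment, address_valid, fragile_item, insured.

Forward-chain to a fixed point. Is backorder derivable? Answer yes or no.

[1] (iii) [oversize_item AND address_valid AND fragile_item -> priority_ship]; (v) [insured -> hazmat_flag]; (x) [oversize_item -> notify_customer]. ⇒ new: priority_ship, hazmat_flag, notify_customer.
[2] (vi) [hazmat_flag -> shipped]. ⇒ new: shipped.
[3] (ix) [shipped AND priority_ship -> manifest_closed]. ⇒ new: manifest_closed.
[4] (i) [manifest_closed AND packed -> dock_ready]; (ii) [manifest_closed AND fragile_item -> restock_request]. ⇒ new: dock_ready, restock_request.
Fixed point reached. backorder is concluded only by (viii); (viii) needs stock_available (never derived).

no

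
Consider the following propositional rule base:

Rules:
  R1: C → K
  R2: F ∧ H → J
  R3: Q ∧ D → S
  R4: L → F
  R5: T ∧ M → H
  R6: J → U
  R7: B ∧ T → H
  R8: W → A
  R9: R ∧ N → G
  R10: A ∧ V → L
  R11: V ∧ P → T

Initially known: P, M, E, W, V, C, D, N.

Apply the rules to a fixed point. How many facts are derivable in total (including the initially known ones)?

Round 1 — R1, R8, R11, derive K, A, T.
Round 2 — R5, R10, derive H, L.
Round 3 — R4, derive F.
Round 4 — R2, derive J.
Round 5 — R6, derive U.
Closure: {A, C, D, E, F, H, J, K, L, M, N, P, T, U, V, W} — 16 facts.

16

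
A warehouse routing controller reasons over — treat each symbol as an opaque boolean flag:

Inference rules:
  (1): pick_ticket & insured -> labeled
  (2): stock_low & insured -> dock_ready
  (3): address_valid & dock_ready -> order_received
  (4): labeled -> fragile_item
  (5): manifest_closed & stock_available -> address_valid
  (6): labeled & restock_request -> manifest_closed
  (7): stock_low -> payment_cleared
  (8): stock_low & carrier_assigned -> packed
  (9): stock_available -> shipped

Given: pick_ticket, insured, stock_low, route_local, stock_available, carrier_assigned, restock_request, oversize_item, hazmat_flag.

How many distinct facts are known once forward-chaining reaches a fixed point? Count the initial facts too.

18

Round 1 — (1), (2), (7), (8), (9), derive labeled, dock_ready, payment_cleared, packed, shipped.
Round 2 — (4), (6), derive fragile_item, manifest_closed.
Round 3 — (5), derive address_valid.
Round 4 — (3), derive order_received.
Closure: {address_valid, carrier_assigned, dock_ready, fragile_item, hazmat_flag, insured, labeled, manifest_closed, order_received, oversize_item, packed, payment_cleared, pick_ticket, restock_request, route_local, shipped, stock_available, stock_low} — 18 facts.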